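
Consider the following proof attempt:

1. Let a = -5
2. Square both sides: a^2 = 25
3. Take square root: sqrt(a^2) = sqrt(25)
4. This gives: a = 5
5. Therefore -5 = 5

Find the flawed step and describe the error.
Step 4: This gives: a = 5

Step 4 incorrectly states that sqrt(a^2) = a. The correct identity is sqrt(a^2) = |a|. Since a = -5 < 0, we have sqrt(a^2) = |-5| = 5, not a = -5.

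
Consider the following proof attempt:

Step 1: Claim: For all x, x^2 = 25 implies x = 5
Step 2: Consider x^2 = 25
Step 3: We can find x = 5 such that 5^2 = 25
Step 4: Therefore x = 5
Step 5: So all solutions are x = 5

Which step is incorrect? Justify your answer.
Step 4: Therefore x = 5

Step 4 incorrectly concludes that x = 5 is the only solution. The proof shows that x = 5 is A solution (existence), but does not show it is the ONLY solution (uniqueness). In fact, x = -5 is also a solution since (-5)^2 = 25. Finding one solution doesn't prove there are no others.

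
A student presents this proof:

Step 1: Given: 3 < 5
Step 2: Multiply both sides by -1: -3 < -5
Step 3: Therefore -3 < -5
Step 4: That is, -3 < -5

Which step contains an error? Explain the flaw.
Step 2: Multiply both sides by -1: -3 < -5

Step 2 multiplies both sides by -1 but fails to reverse the inequality sign. When multiplying (or dividing) an inequality by a negative number, the direction must be reversed. Since 3 < 5, we should get -3 > -5, i.e., -3 > -5.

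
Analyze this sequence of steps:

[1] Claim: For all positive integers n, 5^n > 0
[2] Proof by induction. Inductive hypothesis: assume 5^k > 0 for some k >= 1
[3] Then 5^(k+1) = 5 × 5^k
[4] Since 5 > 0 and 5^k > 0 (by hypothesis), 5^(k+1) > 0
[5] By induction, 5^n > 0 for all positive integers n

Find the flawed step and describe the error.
Step 5: By induction, 5^n > 0 for all positive integers n

Step 5 concludes the proof by induction, but no base case was ever established. A valid induction proof requires: (1) a base case proving 5^1 > 0, and (2) an inductive step showing IF 5^k > 0 THEN 5^(k+1) > 0. Steps 2-4 correctly establish the inductive step, but without the base case the conclusion in step 5 does not follow.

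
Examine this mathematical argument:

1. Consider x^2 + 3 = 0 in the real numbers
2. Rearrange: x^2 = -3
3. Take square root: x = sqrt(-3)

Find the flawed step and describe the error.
Step 3: Take square root: x = sqrt(-3)

Step 3 takes the square root of -3, which is negative. In the real number system, the square root of a negative number is undefined. The equation x^2 + 3 = 0 has no real solutions. Square roots of negative numbers only exist in the complex numbers.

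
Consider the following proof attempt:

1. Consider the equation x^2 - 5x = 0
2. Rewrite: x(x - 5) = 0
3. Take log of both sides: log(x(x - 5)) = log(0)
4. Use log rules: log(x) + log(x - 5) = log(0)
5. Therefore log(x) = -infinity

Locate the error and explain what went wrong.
Step 3: Take log of both sides: log(x(x - 5)) = log(0)

Step 3 takes the logarithm of both sides, resulting in log(0) on the right side. The logarithm is only defined for positive numbers; log(0) is undefined (approaches negative infinity). This operation is invalid.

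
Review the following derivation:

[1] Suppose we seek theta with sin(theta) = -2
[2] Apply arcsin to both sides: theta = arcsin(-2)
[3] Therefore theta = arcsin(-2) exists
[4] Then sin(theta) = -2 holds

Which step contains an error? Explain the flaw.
Step 2: Apply arcsin to both sides: theta = arcsin(-2)

Step 2 applies arcsin to -2. However, arcsin(x) is only defined for x in [-1, 1] because sin(theta) can only produce values in that range. Since |-2| > 1, arcsin(-2) is undefined. There is no angle whose sine equals -2.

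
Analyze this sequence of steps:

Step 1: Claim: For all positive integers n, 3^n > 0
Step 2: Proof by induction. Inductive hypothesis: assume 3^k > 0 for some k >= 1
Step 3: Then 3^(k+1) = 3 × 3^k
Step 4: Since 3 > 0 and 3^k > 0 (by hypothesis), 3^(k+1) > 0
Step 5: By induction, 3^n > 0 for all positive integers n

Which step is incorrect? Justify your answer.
Step 5: By induction, 3^n > 0 for all positive integers n

Step 5 concludes the proof by induction, but no base case was ever established. A valid induction proof requires: (1) a base case proving 3^1 > 0, and (2) an inductive step showing IF 3^k > 0 THEN 3^(k+1) > 0. Steps 2-4 correctly establish the inductive step, but without the base case the conclusion in step 5 does not follow.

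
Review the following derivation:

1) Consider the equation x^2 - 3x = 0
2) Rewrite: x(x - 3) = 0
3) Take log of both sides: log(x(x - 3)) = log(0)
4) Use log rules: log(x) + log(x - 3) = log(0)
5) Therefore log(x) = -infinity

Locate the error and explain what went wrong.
Step 3: Take log of both sides: log(x(x - 3)) = log(0)

Step 3 takes the logarithm of both sides, resulting in log(0) on the right side. The logarithm is only defined for positive numbers; log(0) is undefined (approaches negative infinity). This operation is invalid.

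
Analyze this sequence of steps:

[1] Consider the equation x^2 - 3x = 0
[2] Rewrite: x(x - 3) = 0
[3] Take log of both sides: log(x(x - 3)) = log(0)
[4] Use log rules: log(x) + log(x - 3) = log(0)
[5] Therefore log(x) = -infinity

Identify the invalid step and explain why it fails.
Step 3: Take log of both sides: log(x(x - 3)) = log(0)

Step 3 takes the logarithm of both sides, resulting in log(0) on the right side. The logarithm is only defined for positive numbers; log(0) is undefined (approaches negative infinity). This operation is invalid.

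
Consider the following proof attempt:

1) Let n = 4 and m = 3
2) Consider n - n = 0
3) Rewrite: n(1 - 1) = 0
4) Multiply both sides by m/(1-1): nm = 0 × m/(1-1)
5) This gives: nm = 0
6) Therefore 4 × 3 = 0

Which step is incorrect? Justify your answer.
Step 4: Multiply both sides by m/(1-1): nm = 0 × m/(1-1)

Step 4 multiplies both sides by m/(1-1). However, 1-1 = 0, so this is multiplication by m/0, which is undefined. We cannot multiply by an undefined expression.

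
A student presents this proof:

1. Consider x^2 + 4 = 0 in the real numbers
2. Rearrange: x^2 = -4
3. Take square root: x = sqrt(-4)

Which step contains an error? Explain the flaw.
Step 3: Take square root: x = sqrt(-4)

Step 3 takes the square root of -4, which is negative. In the real number system, the square root of a negative number is undefined. The equation x^2 + 4 = 0 has no real solutions. Square roots of negative numbers only exist in the complex numbers.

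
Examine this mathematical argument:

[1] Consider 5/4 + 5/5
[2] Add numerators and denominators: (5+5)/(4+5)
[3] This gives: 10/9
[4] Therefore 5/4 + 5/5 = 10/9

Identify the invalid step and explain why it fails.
Step 2: Add numerators and denominators: (5+5)/(4+5)

Step 2 incorrectly adds fractions by separately adding numerators and denominators. This is wrong. The correct method requires a common denominator: 5/4 + 5/5 = (5×5 + 5×4)/(4×5) = 45/20 = 9/4. The method used gives 10/9, which is different.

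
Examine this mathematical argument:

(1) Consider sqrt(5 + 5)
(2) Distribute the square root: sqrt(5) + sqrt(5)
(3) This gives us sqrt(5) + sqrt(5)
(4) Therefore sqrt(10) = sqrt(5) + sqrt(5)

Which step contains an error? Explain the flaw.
Step 2: Distribute the square root: sqrt(5) + sqrt(5)

Step 2 incorrectly 'distributes' the square root over addition. The square root function does not distribute: sqrt(a + b) ≠ sqrt(a) + sqrt(b). In fact, sqrt(5 + 5) = sqrt(10) ≈ 3.1623, while sqrt(5) + sqrt(5) ≈ 4.4721.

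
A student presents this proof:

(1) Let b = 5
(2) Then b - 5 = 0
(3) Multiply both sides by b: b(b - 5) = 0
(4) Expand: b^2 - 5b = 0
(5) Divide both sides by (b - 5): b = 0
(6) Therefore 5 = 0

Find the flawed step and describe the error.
Step 5: Divide both sides by (b - 5): b = 0

Step 5 divides both sides by (b - 5). However, since b = 5, we have (b - 5) = 0. Division by zero is undefined, making this step invalid.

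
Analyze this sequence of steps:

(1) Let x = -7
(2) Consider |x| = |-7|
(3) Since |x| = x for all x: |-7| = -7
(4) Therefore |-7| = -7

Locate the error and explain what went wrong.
Step 3: Since |x| = x for all x: |-7| = -7

Step 3 incorrectly states that |x| = x for all x. The correct definition is |x| = x when x >= 0, and |x| = -x when x < 0. Since -7 < 0, we have |-7| = -(-7) = 7, not -7.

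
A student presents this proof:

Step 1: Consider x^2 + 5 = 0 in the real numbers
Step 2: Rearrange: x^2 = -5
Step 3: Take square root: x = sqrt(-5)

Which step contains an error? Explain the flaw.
Step 3: Take square root: x = sqrt(-5)

Step 3 takes the square root of -5, which is negative. In the real number system, the square root of a negative number is undefined. The equation x^2 + 5 = 0 has no real solutions. Square roots of negative numbers only exist in the complex numbers.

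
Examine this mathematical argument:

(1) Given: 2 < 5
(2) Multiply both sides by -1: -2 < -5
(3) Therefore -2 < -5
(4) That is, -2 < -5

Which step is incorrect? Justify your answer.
Step 2: Multiply both sides by -1: -2 < -5

Step 2 multiplies both sides by -1 but fails to reverse the inequality sign. When multiplying (or dividing) an inequality by a negative number, the direction must be reversed. Since 2 < 5, we should get -2 > -5, i.e., -2 > -5.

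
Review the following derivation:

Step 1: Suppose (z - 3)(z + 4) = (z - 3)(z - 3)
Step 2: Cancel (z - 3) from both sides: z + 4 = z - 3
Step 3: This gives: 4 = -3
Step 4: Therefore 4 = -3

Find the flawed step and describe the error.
Step 2: Cancel (z - 3) from both sides: z + 4 = z - 3

Step 2 cancels (z - 3) from both sides. This is only valid if (z - 3) ≠ 0, i.e., z ≠ 3. When z = 3, both sides equal zero regardless of the other factors. The correct approach requires considering z = 3 as a separate case.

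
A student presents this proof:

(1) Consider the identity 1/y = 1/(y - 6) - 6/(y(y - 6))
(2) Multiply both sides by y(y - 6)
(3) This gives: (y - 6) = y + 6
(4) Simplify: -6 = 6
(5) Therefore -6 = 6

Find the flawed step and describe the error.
Step 3: This gives: (y - 6) = y + 6

Step 3 makes a sign error when clearing denominators. Multiplying -6/(y(y - 6)) by y(y - 6) gives -6, not +6. The correct result is (y - 6) = y - 6, which is trivially true, not (y - 6) = y + 6. (Step 1 is a valid identity: 1/(y - 6) - 6/(y(y - 6)) = (y - 6)/(y(y - 6)) = 1/y.)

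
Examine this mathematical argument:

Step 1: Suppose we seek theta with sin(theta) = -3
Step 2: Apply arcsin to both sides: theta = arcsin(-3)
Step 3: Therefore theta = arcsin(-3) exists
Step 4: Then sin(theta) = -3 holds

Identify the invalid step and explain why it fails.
Step 2: Apply arcsin to both sides: theta = arcsin(-3)

Step 2 applies arcsin to -3. However, arcsin(x) is only defined for x in [-1, 1] because sin(theta) can only produce values in that range. Since |-3| > 1, arcsin(-3) is undefined. There is no angle whose sine equals -3.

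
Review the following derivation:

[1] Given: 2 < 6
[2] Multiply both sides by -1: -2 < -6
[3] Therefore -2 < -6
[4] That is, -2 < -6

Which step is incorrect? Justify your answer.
Step 2: Multiply both sides by -1: -2 < -6

Step 2 multiplies both sides by -1 but fails to reverse the inequality sign. When multiplying (or dividing) an inequality by a negative number, the direction must be reversed. Since 2 < 6, we should get -2 > -6, i.e., -2 > -6.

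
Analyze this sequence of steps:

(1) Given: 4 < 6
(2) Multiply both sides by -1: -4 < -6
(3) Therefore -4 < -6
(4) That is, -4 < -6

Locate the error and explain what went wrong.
Step 2: Multiply both sides by -1: -4 < -6

Step 2 multiplies both sides by -1 but fails to reverse the inequality sign. When multiplying (or dividing) an inequality by a negative number, the direction must be reversed. Since 4 < 6, we should get -4 > -6, i.e., -4 > -6.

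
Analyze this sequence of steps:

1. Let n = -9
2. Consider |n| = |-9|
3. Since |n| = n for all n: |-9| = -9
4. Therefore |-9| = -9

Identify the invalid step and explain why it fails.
Step 3: Since |n| = n for all n: |-9| = -9

Step 3 incorrectly states that |n| = n for all n. The correct definition is |n| = n when n >= 0, and |n| = -n when n < 0. Since -9 < 0, we have |-9| = -(-9) = 9, not -9.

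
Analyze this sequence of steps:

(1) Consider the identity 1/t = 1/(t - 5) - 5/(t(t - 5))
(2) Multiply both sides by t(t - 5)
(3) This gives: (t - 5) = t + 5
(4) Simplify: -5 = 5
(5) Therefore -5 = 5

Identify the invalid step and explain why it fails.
Step 3: This gives: (t - 5) = t + 5

Step 3 makes a sign error when clearing denominators. Multiplying -5/(t(t - 5)) by t(t - 5) gives -5, not +5. The correct result is (t - 5) = t - 5, which is trivially true, not (t - 5) = t + 5. (Step 1 is a valid identity: 1/(t - 5) - 5/(t(t - 5)) = (t - 5)/(t(t - 5)) = 1/t.)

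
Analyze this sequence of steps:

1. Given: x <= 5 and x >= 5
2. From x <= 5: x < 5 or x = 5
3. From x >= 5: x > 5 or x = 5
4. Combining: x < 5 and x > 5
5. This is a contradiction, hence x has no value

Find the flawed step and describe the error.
Step 4: Combining: x < 5 and x > 5

Step 4 incorrectly combines the conditions. From x <= 5 and x >= 5, the intersection is x = 5. The error treats the 'or' cases as 'and' requirements. The correct conclusion is that x = 5 is the unique solution, not that no solution exists.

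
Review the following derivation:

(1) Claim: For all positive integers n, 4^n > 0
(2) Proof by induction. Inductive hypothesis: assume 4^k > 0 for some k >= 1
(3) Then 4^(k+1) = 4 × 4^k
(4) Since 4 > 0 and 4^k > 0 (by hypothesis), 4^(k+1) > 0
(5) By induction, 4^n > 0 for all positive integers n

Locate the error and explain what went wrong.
Step 5: By induction, 4^n > 0 for all positive integers n

Step 5 concludes the proof by induction, but no base case was ever established. A valid induction proof requires: (1) a base case proving 4^1 > 0, and (2) an inductive step showing IF 4^k > 0 THEN 4^(k+1) > 0. Steps 2-4 correctly establish the inductive step, but without the base case the conclusion in step 5 does not follow.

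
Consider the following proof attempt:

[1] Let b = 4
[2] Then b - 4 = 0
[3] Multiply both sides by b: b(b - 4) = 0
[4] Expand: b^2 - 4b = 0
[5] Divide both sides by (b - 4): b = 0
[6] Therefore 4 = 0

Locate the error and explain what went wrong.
Step 5: Divide both sides by (b - 4): b = 0

Step 5 divides both sides by (b - 4). However, since b = 4, we have (b - 4) = 0. Division by zero is undefined, making this step invalid.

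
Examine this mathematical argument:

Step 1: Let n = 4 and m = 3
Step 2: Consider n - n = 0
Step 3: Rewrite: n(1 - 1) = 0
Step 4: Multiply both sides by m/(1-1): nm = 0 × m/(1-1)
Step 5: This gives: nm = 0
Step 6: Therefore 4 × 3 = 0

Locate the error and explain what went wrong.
Step 4: Multiply both sides by m/(1-1): nm = 0 × m/(1-1)

Step 4 multiplies both sides by m/(1-1). However, 1-1 = 0, so this is multiplication by m/0, which is undefined. We cannot multiply by an undefined expression.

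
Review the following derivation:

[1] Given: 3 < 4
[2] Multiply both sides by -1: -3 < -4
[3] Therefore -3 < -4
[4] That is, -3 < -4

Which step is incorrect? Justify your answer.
Step 2: Multiply both sides by -1: -3 < -4

Step 2 multiplies both sides by -1 but fails to reverse the inequality sign. When multiplying (or dividing) an inequality by a negative number, the direction must be reversed. Since 3 < 4, we should get -3 > -4, i.e., -3 > -4.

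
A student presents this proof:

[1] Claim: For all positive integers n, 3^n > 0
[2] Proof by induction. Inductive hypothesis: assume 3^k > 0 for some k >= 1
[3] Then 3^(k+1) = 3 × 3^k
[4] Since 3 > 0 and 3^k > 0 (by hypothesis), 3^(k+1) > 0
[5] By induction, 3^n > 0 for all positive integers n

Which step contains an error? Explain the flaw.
Step 5: By induction, 3^n > 0 for all positive integers n

Step 5 concludes the proof by induction, but no base case was ever established. A valid induction proof requires: (1) a base case proving 3^1 > 0, and (2) an inductive step showing IF 3^k > 0 THEN 3^(k+1) > 0. Steps 2-4 correctly establish the inductive step, but without the base case the conclusion in step 5 does not follow.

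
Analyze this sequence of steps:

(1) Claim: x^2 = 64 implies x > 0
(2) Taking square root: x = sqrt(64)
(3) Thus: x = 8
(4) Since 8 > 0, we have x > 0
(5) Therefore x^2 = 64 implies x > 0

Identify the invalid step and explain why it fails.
Step 2: Taking square root: x = sqrt(64)

Step 2 takes the square root and assumes the positive root only. The equation x^2 = 64 actually has two solutions: x = 8 and x = -8. The proof silently assumes x > 0 without justification, then uses this assumption to conclude x > 0, which is circular. The counterexample x = -8 shows the claim is false.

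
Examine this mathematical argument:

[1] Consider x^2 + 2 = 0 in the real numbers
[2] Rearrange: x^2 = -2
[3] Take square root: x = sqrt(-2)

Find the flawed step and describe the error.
Step 3: Take square root: x = sqrt(-2)

Step 3 takes the square root of -2, which is negative. In the real number system, the square root of a negative number is undefined. The equation x^2 + 2 = 0 has no real solutions. Square roots of negative numbers only exist in the complex numbers.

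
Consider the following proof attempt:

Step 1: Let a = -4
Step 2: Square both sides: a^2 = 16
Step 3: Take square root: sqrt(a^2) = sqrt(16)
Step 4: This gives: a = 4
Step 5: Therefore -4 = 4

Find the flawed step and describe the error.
Step 4: This gives: a = 4

Step 4 incorrectly states that sqrt(a^2) = a. The correct identity is sqrt(a^2) = |a|. Since a = -4 < 0, we have sqrt(a^2) = |-4| = 4, not a = -4.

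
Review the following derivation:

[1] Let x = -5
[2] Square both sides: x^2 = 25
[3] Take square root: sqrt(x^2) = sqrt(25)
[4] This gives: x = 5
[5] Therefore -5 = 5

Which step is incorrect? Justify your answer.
Step 4: This gives: x = 5

Step 4 incorrectly states that sqrt(x^2) = x. The correct identity is sqrt(x^2) = |x|. Since x = -5 < 0, we have sqrt(x^2) = |-5| = 5, not x = -5.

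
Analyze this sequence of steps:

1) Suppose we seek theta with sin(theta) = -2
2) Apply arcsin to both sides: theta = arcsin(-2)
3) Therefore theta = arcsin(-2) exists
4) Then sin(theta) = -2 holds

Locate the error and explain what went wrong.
Step 2: Apply arcsin to both sides: theta = arcsin(-2)

Step 2 applies arcsin to -2. However, arcsin(x) is only defined for x in [-1, 1] because sin(theta) can only produce values in that range. Since |-2| > 1, arcsin(-2) is undefined. There is no angle whose sine equals -2.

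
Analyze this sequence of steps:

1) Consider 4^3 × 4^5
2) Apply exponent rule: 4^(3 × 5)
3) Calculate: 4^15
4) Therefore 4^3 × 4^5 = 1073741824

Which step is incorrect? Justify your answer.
Step 2: Apply exponent rule: 4^(3 × 5)

Step 2 incorrectly states that a^b × a^c = a^(b×c). The correct rule is a^b × a^c = a^(b+c). The actual value is 4^3 × 4^5 = 4^8 = 65536, not 4^15 = 1073741824.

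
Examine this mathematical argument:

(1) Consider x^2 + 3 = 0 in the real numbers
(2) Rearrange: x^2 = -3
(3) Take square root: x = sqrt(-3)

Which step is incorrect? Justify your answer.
Step 3: Take square root: x = sqrt(-3)

Step 3 takes the square root of -3, which is negative. In the real number system, the square root of a negative number is undefined. The equation x^2 + 3 = 0 has no real solutions. Square roots of negative numbers only exist in the complex numbers.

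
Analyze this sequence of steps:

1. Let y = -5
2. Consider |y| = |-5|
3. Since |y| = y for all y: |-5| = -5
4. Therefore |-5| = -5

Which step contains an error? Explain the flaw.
Step 3: Since |y| = y for all y: |-5| = -5

Step 3 incorrectly states that |y| = y for all y. The correct definition is |y| = y when y >= 0, and |y| = -y when y < 0. Since -5 < 0, we have |-5| = -(-5) = 5, not -5.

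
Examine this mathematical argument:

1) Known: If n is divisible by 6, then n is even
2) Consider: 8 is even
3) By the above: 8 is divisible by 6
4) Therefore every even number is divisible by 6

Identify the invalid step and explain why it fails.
Step 3: By the above: 8 is divisible by 6

Step 3 commits the fallacy of affirming the consequent. The known fact 'divisible by 6 → even' does NOT imply 'even → divisible by 6'. That would be the converse, which is false. For example, 8 is even but 8 ÷ 6 = 1.33, which is not an integer.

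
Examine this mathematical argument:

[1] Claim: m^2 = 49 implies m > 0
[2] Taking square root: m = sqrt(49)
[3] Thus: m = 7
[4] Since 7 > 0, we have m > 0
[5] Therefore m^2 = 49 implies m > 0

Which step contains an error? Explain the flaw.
Step 2: Taking square root: m = sqrt(49)

Step 2 takes the square root and assumes the positive root only. The equation m^2 = 49 actually has two solutions: m = 7 and m = -7. The proof silently assumes m > 0 without justification, then uses this assumption to conclude m > 0, which is circular. The counterexample m = -7 shows the claim is false.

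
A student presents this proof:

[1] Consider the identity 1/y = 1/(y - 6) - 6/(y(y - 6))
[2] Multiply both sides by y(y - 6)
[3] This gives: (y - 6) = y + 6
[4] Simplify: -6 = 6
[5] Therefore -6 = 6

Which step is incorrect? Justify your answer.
Step 3: This gives: (y - 6) = y + 6

Step 3 makes a sign error when clearing denominators. Multiplying -6/(y(y - 6)) by y(y - 6) gives -6, not +6. The correct result is (y - 6) = y - 6, which is trivially true, not (y - 6) = y + 6. (Step 1 is a valid identity: 1/(y - 6) - 6/(y(y - 6)) = (y - 6)/(y(y - 6)) = 1/y.)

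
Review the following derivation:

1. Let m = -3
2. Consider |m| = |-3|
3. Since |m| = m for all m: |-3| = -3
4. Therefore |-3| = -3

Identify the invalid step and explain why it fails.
Step 3: Since |m| = m for all m: |-3| = -3

Step 3 incorrectly states that |m| = m for all m. The correct definition is |m| = m when m >= 0, and |m| = -m when m < 0. Since -3 < 0, we have |-3| = -(-3) = 3, not -3.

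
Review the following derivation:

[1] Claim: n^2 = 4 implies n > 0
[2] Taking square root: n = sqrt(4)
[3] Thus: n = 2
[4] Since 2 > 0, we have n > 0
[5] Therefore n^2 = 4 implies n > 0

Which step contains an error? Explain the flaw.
Step 2: Taking square root: n = sqrt(4)

Step 2 takes the square root and assumes the positive root only. The equation n^2 = 4 actually has two solutions: n = 2 and n = -2. The proof silently assumes n > 0 without justification, then uses this assumption to conclude n > 0, which is circular. The counterexample n = -2 shows the claim is false.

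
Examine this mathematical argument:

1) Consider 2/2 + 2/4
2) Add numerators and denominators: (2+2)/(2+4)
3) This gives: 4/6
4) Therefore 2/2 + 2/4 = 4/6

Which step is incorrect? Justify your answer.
Step 2: Add numerators and denominators: (2+2)/(2+4)

Step 2 incorrectly adds fractions by separately adding numerators and denominators. This is wrong. The correct method requires a common denominator: 2/2 + 2/4 = (2×4 + 2×2)/(2×4) = 12/8 = 3/2. The method used gives 4/6, which is different.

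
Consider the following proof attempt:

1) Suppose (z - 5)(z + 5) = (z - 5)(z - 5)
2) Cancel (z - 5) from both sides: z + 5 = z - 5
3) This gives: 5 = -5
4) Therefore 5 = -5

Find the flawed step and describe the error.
Step 2: Cancel (z - 5) from both sides: z + 5 = z - 5

Step 2 cancels (z - 5) from both sides. This is only valid if (z - 5) ≠ 0, i.e., z ≠ 5. When z = 5, both sides equal zero regardless of the other factors. The correct approach requires considering z = 5 as a separate case.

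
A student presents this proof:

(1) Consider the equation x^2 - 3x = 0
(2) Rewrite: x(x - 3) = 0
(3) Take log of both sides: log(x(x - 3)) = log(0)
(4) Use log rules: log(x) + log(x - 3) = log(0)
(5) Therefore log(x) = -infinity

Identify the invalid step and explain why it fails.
Step 3: Take log of both sides: log(x(x - 3)) = log(0)

Step 3 takes the logarithm of both sides, resulting in log(0) on the right side. The logarithm is only defined for positive numbers; log(0) is undefined (approaches negative infinity). This operation is invalid.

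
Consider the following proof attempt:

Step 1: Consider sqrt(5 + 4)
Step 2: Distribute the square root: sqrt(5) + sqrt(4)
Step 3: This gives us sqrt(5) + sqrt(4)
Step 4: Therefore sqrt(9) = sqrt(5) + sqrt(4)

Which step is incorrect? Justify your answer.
Step 2: Distribute the square root: sqrt(5) + sqrt(4)

Step 2 incorrectly 'distributes' the square root over addition. The square root function does not distribute: sqrt(a + b) ≠ sqrt(a) + sqrt(b). In fact, sqrt(5 + 4) = sqrt(9) ≈ 3.0000, while sqrt(5) + sqrt(4) ≈ 4.2361.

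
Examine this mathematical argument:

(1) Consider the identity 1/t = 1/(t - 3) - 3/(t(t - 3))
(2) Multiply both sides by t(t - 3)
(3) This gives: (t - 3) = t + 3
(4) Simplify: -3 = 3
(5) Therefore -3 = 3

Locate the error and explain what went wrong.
Step 3: This gives: (t - 3) = t + 3

Step 3 makes a sign error when clearing denominators. Multiplying -3/(t(t - 3)) by t(t - 3) gives -3, not +3. The correct result is (t - 3) = t - 3, which is trivially true, not (t - 3) = t + 3. (Step 1 is a valid identity: 1/(t - 3) - 3/(t(t - 3)) = (t - 3)/(t(t - 3)) = 1/t.)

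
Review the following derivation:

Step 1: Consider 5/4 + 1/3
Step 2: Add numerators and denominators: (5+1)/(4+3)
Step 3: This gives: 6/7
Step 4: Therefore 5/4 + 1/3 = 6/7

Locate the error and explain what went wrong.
Step 2: Add numerators and denominators: (5+1)/(4+3)

Step 2 incorrectly adds fractions by separately adding numerators and denominators. This is wrong. The correct method requires a common denominator: 5/4 + 1/3 = (5×3 + 1×4)/(4×3) = 19/12 = 19/12. The method used gives 6/7, which is different.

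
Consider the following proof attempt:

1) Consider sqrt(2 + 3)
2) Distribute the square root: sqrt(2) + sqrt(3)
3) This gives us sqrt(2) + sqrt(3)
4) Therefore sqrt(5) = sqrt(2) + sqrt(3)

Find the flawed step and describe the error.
Step 2: Distribute the square root: sqrt(2) + sqrt(3)

Step 2 incorrectly 'distributes' the square root over addition. The square root function does not distribute: sqrt(a + b) ≠ sqrt(a) + sqrt(b). In fact, sqrt(2 + 3) = sqrt(5) ≈ 2.2361, while sqrt(2) + sqrt(3) ≈ 3.1463.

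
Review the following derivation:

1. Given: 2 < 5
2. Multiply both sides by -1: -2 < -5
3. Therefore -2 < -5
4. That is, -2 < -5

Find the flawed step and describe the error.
Step 2: Multiply both sides by -1: -2 < -5

Step 2 multiplies both sides by -1 but fails to reverse the inequality sign. When multiplying (or dividing) an inequality by a negative number, the direction must be reversed. Since 2 < 5, we should get -2 > -5, i.e., -2 > -5.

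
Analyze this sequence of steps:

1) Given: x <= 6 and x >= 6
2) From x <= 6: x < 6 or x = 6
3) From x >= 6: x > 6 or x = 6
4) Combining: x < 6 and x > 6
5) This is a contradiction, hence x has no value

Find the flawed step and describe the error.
Step 4: Combining: x < 6 and x > 6

Step 4 incorrectly combines the conditions. From x <= 6 and x >= 6, the intersection is x = 6. The error treats the 'or' cases as 'and' requirements. The correct conclusion is that x = 6 is the unique solution, not that no solution exists.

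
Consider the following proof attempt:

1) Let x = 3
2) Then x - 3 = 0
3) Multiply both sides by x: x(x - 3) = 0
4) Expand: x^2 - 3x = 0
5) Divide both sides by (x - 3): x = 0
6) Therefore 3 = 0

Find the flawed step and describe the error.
Step 5: Divide both sides by (x - 3): x = 0

Step 5 divides both sides by (x - 3). However, since x = 3, we have (x - 3) = 0. Division by zero is undefined, making this step invalid.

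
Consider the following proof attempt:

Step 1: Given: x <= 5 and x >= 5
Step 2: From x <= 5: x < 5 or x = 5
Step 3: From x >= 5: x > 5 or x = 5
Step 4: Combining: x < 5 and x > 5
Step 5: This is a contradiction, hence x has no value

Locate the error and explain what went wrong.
Step 4: Combining: x < 5 and x > 5

Step 4 incorrectly combines the conditions. From x <= 5 and x >= 5, the intersection is x = 5. The error treats the 'or' cases as 'and' requirements. The correct conclusion is that x = 5 is the unique solution, not that no solution exists.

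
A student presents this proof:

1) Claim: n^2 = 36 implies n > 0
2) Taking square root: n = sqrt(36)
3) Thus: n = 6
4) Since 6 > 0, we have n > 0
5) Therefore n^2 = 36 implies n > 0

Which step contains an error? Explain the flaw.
Step 2: Taking square root: n = sqrt(36)

Step 2 takes the square root and assumes the positive root only. The equation n^2 = 36 actually has two solutions: n = 6 and n = -6. The proof silently assumes n > 0 without justification, then uses this assumption to conclude n > 0, which is circular. The counterexample n = -6 shows the claim is false.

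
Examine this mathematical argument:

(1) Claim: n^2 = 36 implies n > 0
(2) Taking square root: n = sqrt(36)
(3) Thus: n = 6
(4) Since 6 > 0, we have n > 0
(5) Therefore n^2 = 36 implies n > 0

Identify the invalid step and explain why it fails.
Step 2: Taking square root: n = sqrt(36)

Step 2 takes the square root and assumes the positive root only. The equation n^2 = 36 actually has two solutions: n = 6 and n = -6. The proof silently assumes n > 0 without justification, then uses this assumption to conclude n > 0, which is circular. The counterexample n = -6 shows the claim is false.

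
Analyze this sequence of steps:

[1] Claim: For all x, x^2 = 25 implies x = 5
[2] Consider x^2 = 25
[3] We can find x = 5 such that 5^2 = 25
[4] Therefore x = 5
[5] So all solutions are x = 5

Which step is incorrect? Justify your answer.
Step 4: Therefore x = 5

Step 4 incorrectly concludes that x = 5 is the only solution. The proof shows that x = 5 is A solution (existence), but does not show it is the ONLY solution (uniqueness). In fact, x = -5 is also a solution since (-5)^2 = 25. Finding one solution doesn't prove there are no others.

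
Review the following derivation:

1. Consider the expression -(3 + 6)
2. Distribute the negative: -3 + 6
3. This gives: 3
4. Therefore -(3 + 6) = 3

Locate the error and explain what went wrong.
Step 2: Distribute the negative: -3 + 6

Step 2 incorrectly distributes the negative sign. The correct distribution is -(3 + 6) = -3 - 6 = -9. The negative must be applied to both terms, not just the first. The error treats -(3 + 6) as -3 + 6, which equals 3 instead of -9.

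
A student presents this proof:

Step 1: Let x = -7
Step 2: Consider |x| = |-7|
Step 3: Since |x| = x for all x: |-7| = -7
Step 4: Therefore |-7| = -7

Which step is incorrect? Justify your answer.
Step 3: Since |x| = x for all x: |-7| = -7

Step 3 incorrectly states that |x| = x for all x. The correct definition is |x| = x when x >= 0, and |x| = -x when x < 0. Since -7 < 0, we have |-7| = -(-7) = 7, not -7.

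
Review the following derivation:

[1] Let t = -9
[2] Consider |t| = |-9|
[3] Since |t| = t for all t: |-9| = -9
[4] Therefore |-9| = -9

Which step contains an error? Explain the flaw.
Step 3: Since |t| = t for all t: |-9| = -9

Step 3 incorrectly states that |t| = t for all t. The correct definition is |t| = t when t >= 0, and |t| = -t when t < 0. Since -9 < 0, we have |-9| = -(-9) = 9, not -9.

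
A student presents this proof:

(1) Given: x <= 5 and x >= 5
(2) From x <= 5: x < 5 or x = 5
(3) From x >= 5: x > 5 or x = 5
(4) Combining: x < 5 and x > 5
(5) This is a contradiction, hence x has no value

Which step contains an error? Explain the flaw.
Step 4: Combining: x < 5 and x > 5

Step 4 incorrectly combines the conditions. From x <= 5 and x >= 5, the intersection is x = 5. The error treats the 'or' cases as 'and' requirements. The correct conclusion is that x = 5 is the unique solution, not that no solution exists.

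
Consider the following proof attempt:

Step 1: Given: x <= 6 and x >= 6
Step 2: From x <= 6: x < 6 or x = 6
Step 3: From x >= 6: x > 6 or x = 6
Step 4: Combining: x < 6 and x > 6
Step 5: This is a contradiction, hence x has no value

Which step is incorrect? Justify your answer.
Step 4: Combining: x < 6 and x > 6

Step 4 incorrectly combines the conditions. From x <= 6 and x >= 6, the intersection is x = 6. The error treats the 'or' cases as 'and' requirements. The correct conclusion is that x = 6 is the unique solution, not that no solution exists.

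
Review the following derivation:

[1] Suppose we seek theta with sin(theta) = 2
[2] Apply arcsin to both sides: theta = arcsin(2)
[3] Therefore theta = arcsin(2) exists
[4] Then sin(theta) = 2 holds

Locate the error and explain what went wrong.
Step 2: Apply arcsin to both sides: theta = arcsin(2)

Step 2 applies arcsin to 2. However, arcsin(x) is only defined for x in [-1, 1] because sin(theta) can only produce values in that range. Since |2| > 1, arcsin(2) is undefined. There is no angle whose sine equals 2.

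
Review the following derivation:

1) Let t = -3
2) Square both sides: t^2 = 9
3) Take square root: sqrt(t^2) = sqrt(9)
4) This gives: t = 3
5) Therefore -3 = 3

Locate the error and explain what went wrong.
Step 4: This gives: t = 3

Step 4 incorrectly states that sqrt(t^2) = t. The correct identity is sqrt(t^2) = |t|. Since t = -3 < 0, we have sqrt(t^2) = |-3| = 3, not t = -3.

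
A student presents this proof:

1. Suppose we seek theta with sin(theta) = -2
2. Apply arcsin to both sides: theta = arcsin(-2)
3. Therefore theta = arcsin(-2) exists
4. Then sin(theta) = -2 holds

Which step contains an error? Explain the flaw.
Step 2: Apply arcsin to both sides: theta = arcsin(-2)

Step 2 applies arcsin to -2. However, arcsin(x) is only defined for x in [-1, 1] because sin(theta) can only produce values in that range. Since |-2| > 1, arcsin(-2) is undefined. There is no angle whose sine equals -2.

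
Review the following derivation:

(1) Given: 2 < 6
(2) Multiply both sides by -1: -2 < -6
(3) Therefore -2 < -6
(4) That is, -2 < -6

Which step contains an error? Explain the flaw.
Step 2: Multiply both sides by -1: -2 < -6

Step 2 multiplies both sides by -1 but fails to reverse the inequality sign. When multiplying (or dividing) an inequality by a negative number, the direction must be reversed. Since 2 < 6, we should get -2 > -6, i.e., -2 > -6.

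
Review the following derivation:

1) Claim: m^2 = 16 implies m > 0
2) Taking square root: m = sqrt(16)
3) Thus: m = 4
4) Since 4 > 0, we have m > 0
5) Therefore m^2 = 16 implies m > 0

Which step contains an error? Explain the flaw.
Step 2: Taking square root: m = sqrt(16)

Step 2 takes the square root and assumes the positive root only. The equation m^2 = 16 actually has two solutions: m = 4 and m = -4. The proof silently assumes m > 0 without justification, then uses this assumption to conclude m > 0, which is circular. The counterexample m = -4 shows the claim is false.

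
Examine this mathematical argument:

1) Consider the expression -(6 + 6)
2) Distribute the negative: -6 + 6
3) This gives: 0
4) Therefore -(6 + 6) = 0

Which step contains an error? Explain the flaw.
Step 2: Distribute the negative: -6 + 6

Step 2 incorrectly distributes the negative sign. The correct distribution is -(6 + 6) = -6 - 6 = -12. The negative must be applied to both terms, not just the first. The error treats -(6 + 6) as -6 + 6, which equals 0 instead of -12.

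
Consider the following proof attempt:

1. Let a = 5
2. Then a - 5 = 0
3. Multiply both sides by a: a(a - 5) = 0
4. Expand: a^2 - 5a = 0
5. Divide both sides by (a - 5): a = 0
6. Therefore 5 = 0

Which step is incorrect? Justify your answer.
Step 5: Divide both sides by (a - 5): a = 0

Step 5 divides both sides by (a - 5). However, since a = 5, we have (a - 5) = 0. Division by zero is undefined, making this step invalid.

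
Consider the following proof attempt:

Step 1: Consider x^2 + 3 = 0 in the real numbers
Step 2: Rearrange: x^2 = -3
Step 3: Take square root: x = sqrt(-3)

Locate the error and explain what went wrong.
Step 3: Take square root: x = sqrt(-3)

Step 3 takes the square root of -3, which is negative. In the real number system, the square root of a negative number is undefined. The equation x^2 + 3 = 0 has no real solutions. Square roots of negative numbers only exist in the complex numbers.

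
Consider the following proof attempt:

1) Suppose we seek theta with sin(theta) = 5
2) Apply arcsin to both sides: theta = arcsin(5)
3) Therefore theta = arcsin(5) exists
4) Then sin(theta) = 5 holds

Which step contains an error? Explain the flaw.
Step 2: Apply arcsin to both sides: theta = arcsin(5)

Step 2 applies arcsin to 5. However, arcsin(x) is only defined for x in [-1, 1] because sin(theta) can only produce values in that range. Since |5| > 1, arcsin(5) is undefined. There is no angle whose sine equals 5.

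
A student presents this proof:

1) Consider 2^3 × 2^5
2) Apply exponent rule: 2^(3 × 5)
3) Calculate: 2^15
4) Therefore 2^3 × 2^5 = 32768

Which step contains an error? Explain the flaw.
Step 2: Apply exponent rule: 2^(3 × 5)

Step 2 incorrectly states that a^b × a^c = a^(b×c). The correct rule is a^b × a^c = a^(b+c). The actual value is 2^3 × 2^5 = 2^8 = 256, not 2^15 = 32768.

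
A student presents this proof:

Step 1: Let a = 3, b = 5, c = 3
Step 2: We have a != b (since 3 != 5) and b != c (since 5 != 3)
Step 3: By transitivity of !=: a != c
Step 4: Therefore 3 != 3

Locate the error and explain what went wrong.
Step 3: By transitivity of !=: a != c

Step 3 incorrectly applies transitivity to the '!=' relation. Transitivity states: if a R b and b R c, then a R c. However, '!=' is not transitive. Counterexample: 3 != 5 and 5 != 3, but 3 = 3 (both equal 3). Transitivity holds for relations like <, <=, =, but not for !=.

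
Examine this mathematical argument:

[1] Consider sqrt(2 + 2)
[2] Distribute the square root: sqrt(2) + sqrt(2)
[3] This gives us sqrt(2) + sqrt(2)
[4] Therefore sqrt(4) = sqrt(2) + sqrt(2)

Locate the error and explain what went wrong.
Step 2: Distribute the square root: sqrt(2) + sqrt(2)

Step 2 incorrectly 'distributes' the square root over addition. The square root function does not distribute: sqrt(a + b) ≠ sqrt(a) + sqrt(b). In fact, sqrt(2 + 2) = sqrt(4) ≈ 2.0000, while sqrt(2) + sqrt(2) ≈ 2.8284.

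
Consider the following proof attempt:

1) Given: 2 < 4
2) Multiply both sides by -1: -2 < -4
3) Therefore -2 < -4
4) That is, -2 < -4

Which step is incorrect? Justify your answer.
Step 2: Multiply both sides by -1: -2 < -4

Step 2 multiplies both sides by -1 but fails to reverse the inequality sign. When multiplying (or dividing) an inequality by a negative number, the direction must be reversed. Since 2 < 4, we should get -2 > -4, i.e., -2 > -4.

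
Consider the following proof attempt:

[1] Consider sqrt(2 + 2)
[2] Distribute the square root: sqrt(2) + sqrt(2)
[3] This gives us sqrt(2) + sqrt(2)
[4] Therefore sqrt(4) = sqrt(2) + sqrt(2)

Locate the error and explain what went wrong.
Step 2: Distribute the square root: sqrt(2) + sqrt(2)

Step 2 incorrectly 'distributes' the square root over addition. The square root function does not distribute: sqrt(a + b) ≠ sqrt(a) + sqrt(b). In fact, sqrt(2 + 2) = sqrt(4) ≈ 2.0000, while sqrt(2) + sqrt(2) ≈ 2.8284.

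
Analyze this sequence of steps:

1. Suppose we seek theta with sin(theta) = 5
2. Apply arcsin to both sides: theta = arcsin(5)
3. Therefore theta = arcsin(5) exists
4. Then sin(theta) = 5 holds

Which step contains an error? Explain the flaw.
Step 2: Apply arcsin to both sides: theta = arcsin(5)

Step 2 applies arcsin to 5. However, arcsin(x) is only defined for x in [-1, 1] because sin(theta) can only produce values in that range. Since |5| > 1, arcsin(5) is undefined. There is no angle whose sine equals 5.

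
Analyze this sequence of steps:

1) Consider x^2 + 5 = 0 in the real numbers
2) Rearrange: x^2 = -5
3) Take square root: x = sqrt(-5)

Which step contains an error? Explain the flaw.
Step 3: Take square root: x = sqrt(-5)

Step 3 takes the square root of -5, which is negative. In the real number system, the square root of a negative number is undefined. The equation x^2 + 5 = 0 has no real solutions. Square roots of negative numbers only exist in the complex numbers.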